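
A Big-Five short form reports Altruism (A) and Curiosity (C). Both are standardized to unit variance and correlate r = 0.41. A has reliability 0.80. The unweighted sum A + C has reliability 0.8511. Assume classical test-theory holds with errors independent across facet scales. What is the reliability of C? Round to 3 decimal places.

0.780

Var(A+C) = 2 + 2·0.41 = 2.820.
True-score variance = ρ_A + ρ_C + 2·0.41, so 0.8511 = (0.80 + ρ_C + 0.82) / 2.820.
ρ_C = 0.8511·2.820 − 0.80 − 0.82 = 0.780.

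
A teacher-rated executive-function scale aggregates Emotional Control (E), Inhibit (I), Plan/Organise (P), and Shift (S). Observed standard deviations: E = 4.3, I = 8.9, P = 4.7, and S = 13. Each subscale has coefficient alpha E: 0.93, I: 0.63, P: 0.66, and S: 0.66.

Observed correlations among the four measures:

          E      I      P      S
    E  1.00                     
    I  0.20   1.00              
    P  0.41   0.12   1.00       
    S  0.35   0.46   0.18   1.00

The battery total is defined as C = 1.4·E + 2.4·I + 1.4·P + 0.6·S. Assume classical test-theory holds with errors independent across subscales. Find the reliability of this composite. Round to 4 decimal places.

0.7750

Var(C) = 1.4²·4.3² + 2.4²·8.9² + 1.4²·4.7² + 0.6²·13² + 2·[3.36·4.3·8.9·0.20 + 1.96·4.3·4.7·0.41 + 0.84·4.3·13·0.35 + 3.36·8.9·4.7·0.12 + 1.44·8.9·13·0.46 + 0.84·4.7·13·0.18] = 596.626 + 322.273 = 918.9.
With uncorrelated errors the cross-covariances are all true-score covariance, so they carry over unchanged; only the diagonal terms shrink to ρᵢσᵢ².
True-score variance = [1.4²·4.3²·0.93 + 2.4²·8.9²·0.63 + 1.4²·4.7²·0.66 + 0.6²·13²·0.66] + 322.273 = 389.871 + 322.273 = 712.144.
Reliability = 712.144 / 918.9 = 0.7750.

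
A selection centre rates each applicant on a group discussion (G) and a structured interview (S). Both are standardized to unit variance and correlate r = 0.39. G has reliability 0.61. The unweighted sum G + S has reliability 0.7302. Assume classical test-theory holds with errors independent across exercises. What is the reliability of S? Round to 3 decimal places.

0.640

Var(G+S) = 2 + 2·0.39 = 2.780.
True-score variance = ρ_G + ρ_S + 2·0.39, so 0.7302 = (0.61 + ρ_S + 0.78) / 2.780.
ρ_S = 0.7302·2.780 − 0.61 − 0.78 = 0.640.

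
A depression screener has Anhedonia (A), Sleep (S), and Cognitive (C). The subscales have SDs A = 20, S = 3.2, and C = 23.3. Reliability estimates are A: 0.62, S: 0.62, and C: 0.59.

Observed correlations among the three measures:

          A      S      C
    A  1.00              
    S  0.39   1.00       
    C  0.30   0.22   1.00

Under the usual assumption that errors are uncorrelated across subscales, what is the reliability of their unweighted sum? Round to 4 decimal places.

0.7123

Var(A+S+C) = 20² + 3.2² + 23.3² + 2·[20·3.2·0.39 + 20·23.3·0.30 + 3.2·23.3·0.22] = 953.13 + 362.326 = 1315.46.
Because errors are independent across components, Cov(Tᵢ,Tⱼ) = Cov(Xᵢ,Xⱼ); the off-diagonal part of the true-score variance is the same as above.
True-score variance = [20²·0.62 + 3.2²·0.62 + 23.3²·0.59] + 362.326 = 574.654 + 362.326 = 936.98.
Reliability = 936.98 / 1315.46 = 0.7123.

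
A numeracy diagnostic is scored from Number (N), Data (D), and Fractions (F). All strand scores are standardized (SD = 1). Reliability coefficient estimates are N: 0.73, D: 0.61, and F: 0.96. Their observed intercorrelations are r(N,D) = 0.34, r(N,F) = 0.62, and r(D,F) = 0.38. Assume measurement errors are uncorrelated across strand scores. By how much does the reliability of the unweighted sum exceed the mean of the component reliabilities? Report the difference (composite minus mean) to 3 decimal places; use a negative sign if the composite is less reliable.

Var(sum) = 3 + 2.68 = 5.68; true-score variance = 2.3 + 2.68 = 4.98; composite reliability = 0.8768.
Mean component reliability = 0.7667.
Difference = 0.8768 − 0.7667 = 0.110.

0.110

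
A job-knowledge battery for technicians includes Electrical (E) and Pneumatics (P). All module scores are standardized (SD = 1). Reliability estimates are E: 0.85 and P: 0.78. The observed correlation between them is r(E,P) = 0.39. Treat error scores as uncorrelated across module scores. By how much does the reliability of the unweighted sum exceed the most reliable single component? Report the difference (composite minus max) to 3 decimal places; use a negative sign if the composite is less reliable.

0.017

Var(sum) = 2 + 0.78 = 2.78; true-score variance = 1.63 + 0.78 = 2.41; composite reliability = 0.8669.
Max component reliability = 0.8500.
Difference = 0.8669 − 0.8500 = 0.017.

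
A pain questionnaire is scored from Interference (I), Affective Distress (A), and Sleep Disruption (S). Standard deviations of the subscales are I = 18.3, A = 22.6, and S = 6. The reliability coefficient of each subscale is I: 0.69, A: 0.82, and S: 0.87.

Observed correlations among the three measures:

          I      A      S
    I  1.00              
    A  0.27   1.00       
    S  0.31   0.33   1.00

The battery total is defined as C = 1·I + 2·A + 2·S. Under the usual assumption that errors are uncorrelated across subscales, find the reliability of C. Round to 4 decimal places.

Var(C) = 18.3² + 2²·22.6² + 2²·6² + 2·[2·18.3·22.6·0.27 + 2·18.3·6·0.31 + 4·22.6·6·0.33] = 2521.93 + 940.802 = 3462.73.
Because errors are independent across components, Cov(Tᵢ,Tⱼ) = Cov(Xᵢ,Xⱼ); the off-diagonal part of the true-score variance is the same as above.
True-score variance = [18.3²·0.69 + 2²·22.6²·0.82 + 2²·6²·0.87] + 940.802 = 2031.65 + 940.802 = 2972.45.
Reliability = 2972.45 / 3462.73 = 0.8584.

0.8584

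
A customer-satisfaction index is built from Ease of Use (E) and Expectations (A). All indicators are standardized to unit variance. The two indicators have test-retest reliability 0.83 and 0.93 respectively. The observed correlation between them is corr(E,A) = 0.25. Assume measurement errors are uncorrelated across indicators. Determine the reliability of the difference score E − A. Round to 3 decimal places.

0.840

Var(E−A) = 1 + 1 − 2·0.25 = 2 − 0.5 = 1.5.
Under uncorrelated errors the observed covariances equal the true-score covariances, so only the own-variance terms attenuate.
True-score variance = [0.83 + 0.93] − 0.5 = 1.76 − 0.5 = 1.26.
Reliability = 1.26 / 1.5 = 0.840.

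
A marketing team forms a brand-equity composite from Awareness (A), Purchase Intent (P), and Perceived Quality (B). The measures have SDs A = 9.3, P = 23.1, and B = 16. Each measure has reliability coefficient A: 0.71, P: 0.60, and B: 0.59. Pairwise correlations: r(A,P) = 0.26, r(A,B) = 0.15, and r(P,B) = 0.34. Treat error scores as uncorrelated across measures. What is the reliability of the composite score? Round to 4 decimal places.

0.7324

Var(A+P+B) = 9.3² + 23.1² + 16² + 2·[9.3·23.1·0.26 + 9.3·16·0.15 + 23.1·16·0.34] = 876.1 + 407.68 = 1283.78.
Because errors are independent across components, Cov(Tᵢ,Tⱼ) = Cov(Xᵢ,Xⱼ); the off-diagonal part of the true-score variance is the same as above.
True-score variance = [9.3²·0.71 + 23.1²·0.60 + 16²·0.59] + 407.68 = 532.614 + 407.68 = 940.293.
Reliability = 940.293 / 1283.78 = 0.7324.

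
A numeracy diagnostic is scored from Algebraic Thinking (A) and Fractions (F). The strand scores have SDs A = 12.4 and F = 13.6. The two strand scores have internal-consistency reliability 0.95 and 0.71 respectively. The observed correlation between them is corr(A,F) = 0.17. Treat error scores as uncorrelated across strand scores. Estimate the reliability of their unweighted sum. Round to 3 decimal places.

Var(A+F) = 12.4² + 13.6² + 2·[12.4·13.6·0.17] = 338.72 + 57.3376 = 396.058.
With uncorrelated errors the cross-covariances are all true-score covariance, so they carry over unchanged; only the diagonal terms shrink to ρᵢσᵢ².
True-score variance = [12.4²·0.95 + 13.6²·0.71] + 57.3376 = 277.394 + 57.3376 = 334.731.
Reliability = 334.731 / 396.058 = 0.845.

0.845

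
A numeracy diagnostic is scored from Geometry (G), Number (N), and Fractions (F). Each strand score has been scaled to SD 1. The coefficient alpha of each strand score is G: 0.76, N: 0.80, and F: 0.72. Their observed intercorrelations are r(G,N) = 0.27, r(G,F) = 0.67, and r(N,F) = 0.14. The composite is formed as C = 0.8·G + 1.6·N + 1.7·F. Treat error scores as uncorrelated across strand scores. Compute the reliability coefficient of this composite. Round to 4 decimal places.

0.8425

Var(C) = 0.8² + 1.6² + 1.7² + 2·[1.28·0.27 + 1.36·0.67 + 2.72·0.14] = 6.09 + 3.2752 = 9.3652.
Under uncorrelated errors the observed covariances equal the true-score covariances, so only the own-variance terms attenuate.
True-score variance = [0.8²·0.76 + 1.6²·0.80 + 1.7²·0.72] + 3.2752 = 4.6152 + 3.2752 = 7.8904.
Reliability = 7.8904 / 9.3652 = 0.8425.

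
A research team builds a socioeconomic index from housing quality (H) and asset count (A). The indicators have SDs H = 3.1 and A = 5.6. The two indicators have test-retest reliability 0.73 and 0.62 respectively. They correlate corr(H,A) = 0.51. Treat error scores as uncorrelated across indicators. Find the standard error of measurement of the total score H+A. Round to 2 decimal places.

3.81

Var(total) = 40.97 + 17.7072 = 58.6772.
True-score variance = 26.4585 + 17.7072 = 44.1657, so reliability = 0.7527.
Error variance = 58.6772 − 44.1657 = 14.5115; SEM = √14.5115 = 3.81.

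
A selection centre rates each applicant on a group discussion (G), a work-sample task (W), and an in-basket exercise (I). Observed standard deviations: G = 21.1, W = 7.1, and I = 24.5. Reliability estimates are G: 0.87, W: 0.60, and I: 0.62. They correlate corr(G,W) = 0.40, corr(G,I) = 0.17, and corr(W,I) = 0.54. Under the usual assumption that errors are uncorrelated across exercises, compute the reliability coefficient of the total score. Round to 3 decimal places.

0.806

Var(G+W+I) = 21.1² + 7.1² + 24.5² + 2·[21.1·7.1·0.40 + 21.1·24.5·0.17 + 7.1·24.5·0.54] = 1095.87 + 483.477 = 1579.35.
Under uncorrelated errors the observed covariances equal the true-score covariances, so only the own-variance terms attenuate.
True-score variance = [21.1²·0.87 + 7.1²·0.60 + 24.5²·0.62] + 483.477 = 789.734 + 483.477 = 1273.21.
Reliability = 1273.21 / 1579.35 = 0.806.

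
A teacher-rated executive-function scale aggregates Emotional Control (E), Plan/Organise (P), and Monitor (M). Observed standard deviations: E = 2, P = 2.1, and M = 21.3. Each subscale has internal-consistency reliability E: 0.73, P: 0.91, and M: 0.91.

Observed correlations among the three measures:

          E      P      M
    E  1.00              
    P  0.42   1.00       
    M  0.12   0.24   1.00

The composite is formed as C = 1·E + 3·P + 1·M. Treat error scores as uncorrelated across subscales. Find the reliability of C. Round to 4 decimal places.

Var(C) = 2² + 3²·2.1² + 21.3² + 2·[3·2·2.1·0.42 + 2·21.3·0.12 + 3·2.1·21.3·0.24] = 497.38 + 85.2192 = 582.599.
Under uncorrelated errors the observed covariances equal the true-score covariances, so only the own-variance terms attenuate.
True-score variance = [2²·0.73 + 3²·2.1²·0.91 + 21.3²·0.91] + 85.2192 = 451.896 + 85.2192 = 537.115.
Reliability = 537.115 / 582.599 = 0.9219.

0.9219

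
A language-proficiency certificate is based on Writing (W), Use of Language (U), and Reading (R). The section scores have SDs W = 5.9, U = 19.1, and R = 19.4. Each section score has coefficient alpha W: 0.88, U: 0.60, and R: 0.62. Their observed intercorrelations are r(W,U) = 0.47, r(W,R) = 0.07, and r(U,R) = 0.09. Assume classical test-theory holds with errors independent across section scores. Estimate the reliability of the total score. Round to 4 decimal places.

0.6961

Var(W+U+R) = 5.9² + 19.1² + 19.4² + 2·[5.9·19.1·0.47 + 5.9·19.4·0.07 + 19.1·19.4·0.09] = 775.98 + 188.65 = 964.63.
With uncorrelated errors the cross-covariances are all true-score covariance, so they carry over unchanged; only the diagonal terms shrink to ρᵢσᵢ².
True-score variance = [5.9²·0.88 + 19.1²·0.60 + 19.4²·0.62] + 188.65 = 482.862 + 188.65 = 671.512.
Reliability = 671.512 / 964.63 = 0.6961.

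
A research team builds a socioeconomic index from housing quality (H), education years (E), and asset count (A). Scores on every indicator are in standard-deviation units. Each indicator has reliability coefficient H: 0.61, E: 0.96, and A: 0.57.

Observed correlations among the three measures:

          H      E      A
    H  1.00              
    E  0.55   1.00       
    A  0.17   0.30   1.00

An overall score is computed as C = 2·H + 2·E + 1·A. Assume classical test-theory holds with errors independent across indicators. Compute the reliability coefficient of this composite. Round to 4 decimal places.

Var(C) = 2² + 2² + 1 + 2·[4·0.55 + 2·0.17 + 2·0.30] = 9 + 6.28 = 15.28.
With uncorrelated errors the cross-covariances are all true-score covariance, so they carry over unchanged; only the diagonal terms shrink to ρᵢσᵢ².
True-score variance = [2²·0.61 + 2²·0.96 + 0.57] + 6.28 = 6.85 + 6.28 = 13.13.
Reliability = 13.13 / 15.28 = 0.8593.

0.8593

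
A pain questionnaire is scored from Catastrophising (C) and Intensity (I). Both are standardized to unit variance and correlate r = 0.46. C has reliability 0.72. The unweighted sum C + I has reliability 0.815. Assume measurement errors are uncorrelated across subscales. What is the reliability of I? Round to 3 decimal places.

0.740

Var(C+I) = 2 + 2·0.46 = 2.920.
True-score variance = ρ_C + ρ_I + 2·0.46, so 0.815 = (0.72 + ρ_I + 0.92) / 2.920.
ρ_I = 0.815·2.920 − 0.72 − 0.92 = 0.740.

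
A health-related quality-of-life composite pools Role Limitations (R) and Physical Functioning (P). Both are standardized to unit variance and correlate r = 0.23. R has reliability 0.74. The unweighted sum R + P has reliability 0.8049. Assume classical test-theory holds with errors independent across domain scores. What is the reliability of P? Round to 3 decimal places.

Var(R+P) = 2 + 2·0.23 = 2.460.
True-score variance = ρ_R + ρ_P + 2·0.23, so 0.8049 = (0.74 + ρ_P + 0.46) / 2.460.
ρ_P = 0.8049·2.460 − 0.74 − 0.46 = 0.780.

0.780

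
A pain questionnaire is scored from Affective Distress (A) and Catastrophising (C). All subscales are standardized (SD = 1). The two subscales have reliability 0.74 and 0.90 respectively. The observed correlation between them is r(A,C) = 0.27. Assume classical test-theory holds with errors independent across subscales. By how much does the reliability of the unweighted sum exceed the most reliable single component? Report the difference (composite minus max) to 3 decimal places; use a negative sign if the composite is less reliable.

-0.042

Var(sum) = 2 + 0.54 = 2.54; true-score variance = 1.64 + 0.54 = 2.18; composite reliability = 0.8583.
Max component reliability = 0.9000.
Difference = 0.8583 − 0.9000 = -0.042.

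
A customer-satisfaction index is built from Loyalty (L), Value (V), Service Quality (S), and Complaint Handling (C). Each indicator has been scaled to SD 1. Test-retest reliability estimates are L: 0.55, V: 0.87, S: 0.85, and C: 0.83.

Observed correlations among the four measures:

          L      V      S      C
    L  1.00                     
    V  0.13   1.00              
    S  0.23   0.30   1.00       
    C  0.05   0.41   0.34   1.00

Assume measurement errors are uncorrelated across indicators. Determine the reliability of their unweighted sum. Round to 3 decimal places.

Var(L+V+S+C) = 4 + 2·[0.13 + 0.23 + 0.05 + 0.30 + 0.41 + 0.34] = 4 + 2.92 = 6.92.
With uncorrelated errors the cross-covariances are all true-score covariance, so they carry over unchanged; only the diagonal terms shrink to ρᵢσᵢ².
True-score variance = [0.55 + 0.87 + 0.85 + 0.83] + 2.92 = 3.1 + 2.92 = 6.02.
Reliability = 6.02 / 6.92 = 0.870.

0.870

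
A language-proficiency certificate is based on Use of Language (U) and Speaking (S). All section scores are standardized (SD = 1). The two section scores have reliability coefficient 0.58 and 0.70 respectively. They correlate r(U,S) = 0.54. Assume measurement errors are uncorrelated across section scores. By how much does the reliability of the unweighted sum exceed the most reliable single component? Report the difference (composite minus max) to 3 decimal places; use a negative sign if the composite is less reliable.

0.066

Var(sum) = 2 + 1.08 = 3.08; true-score variance = 1.28 + 1.08 = 2.36; composite reliability = 0.7662.
Max component reliability = 0.7000.
Difference = 0.7662 − 0.7000 = 0.066.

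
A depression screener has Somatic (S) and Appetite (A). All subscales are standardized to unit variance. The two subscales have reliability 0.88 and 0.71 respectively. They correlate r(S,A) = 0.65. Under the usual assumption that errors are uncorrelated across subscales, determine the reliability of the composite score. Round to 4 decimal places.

0.8758

Var(S+A) = 2 + 2·[0.65] = 2 + 1.3 = 3.3.
Because errors are independent across components, Cov(Tᵢ,Tⱼ) = Cov(Xᵢ,Xⱼ); the off-diagonal part of the true-score variance is the same as above.
True-score variance = [0.88 + 0.71] + 1.3 = 1.59 + 1.3 = 2.89.
Reliability = 2.89 / 3.3 = 0.8758.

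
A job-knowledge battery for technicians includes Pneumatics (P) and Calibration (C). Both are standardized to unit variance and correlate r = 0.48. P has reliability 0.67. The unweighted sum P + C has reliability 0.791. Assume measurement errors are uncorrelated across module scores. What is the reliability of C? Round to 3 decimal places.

0.711

Var(P+C) = 2 + 2·0.48 = 2.960.
True-score variance = ρ_P + ρ_C + 2·0.48, so 0.791 = (0.67 + ρ_C + 0.96) / 2.960.
ρ_C = 0.791·2.960 − 0.67 − 0.96 = 0.711.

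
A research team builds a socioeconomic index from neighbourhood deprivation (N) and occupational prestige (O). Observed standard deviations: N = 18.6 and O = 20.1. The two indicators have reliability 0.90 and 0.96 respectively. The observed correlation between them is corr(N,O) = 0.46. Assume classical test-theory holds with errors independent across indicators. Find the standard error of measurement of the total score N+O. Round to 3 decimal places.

7.124

Var(total) = 749.97 + 343.951 = 1093.92.
True-score variance = 699.214 + 343.951 = 1043.16, so reliability = 0.9536.
Error variance = 1093.92 − 1043.16 = 50.7564; SEM = √50.7564 = 7.124.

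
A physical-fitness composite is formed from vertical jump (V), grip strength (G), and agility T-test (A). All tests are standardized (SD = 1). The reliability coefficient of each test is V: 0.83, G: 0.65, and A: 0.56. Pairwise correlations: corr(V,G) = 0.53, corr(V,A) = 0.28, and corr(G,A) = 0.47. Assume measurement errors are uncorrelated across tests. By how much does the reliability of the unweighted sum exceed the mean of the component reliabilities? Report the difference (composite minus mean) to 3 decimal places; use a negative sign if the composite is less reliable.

0.147

Var(sum) = 3 + 2.56 = 5.56; true-score variance = 2.04 + 2.56 = 4.6; composite reliability = 0.8273.
Mean component reliability = 0.6800.
Difference = 0.8273 − 0.6800 = 0.147.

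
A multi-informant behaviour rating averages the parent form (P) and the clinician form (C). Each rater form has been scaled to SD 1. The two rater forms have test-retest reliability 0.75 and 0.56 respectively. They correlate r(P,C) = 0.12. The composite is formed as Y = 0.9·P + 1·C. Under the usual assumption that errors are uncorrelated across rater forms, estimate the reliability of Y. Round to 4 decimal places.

Var(Y) = 0.9² + 1 + 2·[0.9·0.12] = 1.81 + 0.216 = 2.026.
With uncorrelated errors the cross-covariances are all true-score covariance, so they carry over unchanged; only the diagonal terms shrink to ρᵢσᵢ².
True-score variance = [0.9²·0.75 + 0.56] + 0.216 = 1.1675 + 0.216 = 1.3835.
Reliability = 1.3835 / 2.026 = 0.6829.

0.6829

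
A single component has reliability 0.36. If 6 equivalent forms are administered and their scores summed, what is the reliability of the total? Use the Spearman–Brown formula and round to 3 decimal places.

ρ_k = kρ / (1 + (k−1)ρ) = 6·0.36 / (1 + 5·0.36) = 2.160 / 2.800 = 0.771.

0.771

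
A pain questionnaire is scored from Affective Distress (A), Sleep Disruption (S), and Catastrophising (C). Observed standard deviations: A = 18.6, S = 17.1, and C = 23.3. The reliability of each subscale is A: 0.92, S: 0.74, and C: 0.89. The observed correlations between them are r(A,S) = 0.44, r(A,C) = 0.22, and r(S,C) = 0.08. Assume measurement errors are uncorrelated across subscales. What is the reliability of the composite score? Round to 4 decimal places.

0.9047

Var(A+S+C) = 18.6² + 17.1² + 23.3² + 2·[18.6·17.1·0.44 + 18.6·23.3·0.22 + 17.1·23.3·0.08] = 1181.26 + 534.329 = 1715.59.
Under uncorrelated errors the observed covariances equal the true-score covariances, so only the own-variance terms attenuate.
True-score variance = [18.6²·0.92 + 17.1²·0.74 + 23.3²·0.89] + 534.329 = 1017.84 + 534.329 = 1552.17.
Reliability = 1552.17 / 1715.59 = 0.9047.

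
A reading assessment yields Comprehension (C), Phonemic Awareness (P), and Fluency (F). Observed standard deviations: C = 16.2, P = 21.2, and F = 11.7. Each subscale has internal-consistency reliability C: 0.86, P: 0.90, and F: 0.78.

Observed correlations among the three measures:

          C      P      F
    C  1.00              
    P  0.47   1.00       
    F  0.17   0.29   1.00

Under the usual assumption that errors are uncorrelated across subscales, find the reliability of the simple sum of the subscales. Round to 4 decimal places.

Var(C+P+F) = 16.2² + 21.2² + 11.7² + 2·[16.2·21.2·0.47 + 16.2·11.7·0.17 + 21.2·11.7·0.29] = 848.77 + 531.14 = 1379.91.
Because errors are independent across components, Cov(Tᵢ,Tⱼ) = Cov(Xᵢ,Xⱼ); the off-diagonal part of the true-score variance is the same as above.
True-score variance = [16.2²·0.86 + 21.2²·0.90 + 11.7²·0.78] + 531.14 = 736.969 + 531.14 = 1268.11.
Reliability = 1268.11 / 1379.91 = 0.9190.

0.9190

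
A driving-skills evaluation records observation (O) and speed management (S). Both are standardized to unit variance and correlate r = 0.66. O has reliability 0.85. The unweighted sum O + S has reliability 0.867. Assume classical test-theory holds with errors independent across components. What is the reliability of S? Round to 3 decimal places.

0.708

Var(O+S) = 2 + 2·0.66 = 3.320.
True-score variance = ρ_O + ρ_S + 2·0.66, so 0.867 = (0.85 + ρ_S + 1.32) / 3.320.
ρ_S = 0.867·3.320 − 0.85 − 1.32 = 0.708.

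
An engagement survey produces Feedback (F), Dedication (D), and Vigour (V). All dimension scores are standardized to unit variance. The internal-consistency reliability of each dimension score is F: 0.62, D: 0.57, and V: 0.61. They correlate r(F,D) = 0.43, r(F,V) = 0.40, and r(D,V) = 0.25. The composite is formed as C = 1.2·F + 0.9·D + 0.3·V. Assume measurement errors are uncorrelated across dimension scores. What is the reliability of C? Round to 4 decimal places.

Var(C) = 1.2² + 0.9² + 0.3² + 2·[1.08·0.43 + 0.36·0.40 + 0.27·0.25] = 2.34 + 1.3518 = 3.6918.
Under uncorrelated errors the observed covariances equal the true-score covariances, so only the own-variance terms attenuate.
True-score variance = [1.2²·0.62 + 0.9²·0.57 + 0.3²·0.61] + 1.3518 = 1.4094 + 1.3518 = 2.7612.
Reliability = 2.7612 / 3.6918 = 0.7479.

0.7479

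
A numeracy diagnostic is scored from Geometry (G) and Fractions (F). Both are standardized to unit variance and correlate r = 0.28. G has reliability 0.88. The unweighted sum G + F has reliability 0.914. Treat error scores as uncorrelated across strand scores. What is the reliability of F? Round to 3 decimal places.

Var(G+F) = 2 + 2·0.28 = 2.560.
True-score variance = ρ_G + ρ_F + 2·0.28, so 0.914 = (0.88 + ρ_F + 0.56) / 2.560.
ρ_F = 0.914·2.560 − 0.88 − 0.56 = 0.900.

0.900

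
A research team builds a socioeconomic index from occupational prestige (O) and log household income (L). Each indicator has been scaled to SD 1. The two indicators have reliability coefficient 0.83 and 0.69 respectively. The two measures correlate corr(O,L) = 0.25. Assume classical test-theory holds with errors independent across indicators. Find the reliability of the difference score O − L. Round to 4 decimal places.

0.6800

Var(O−L) = 1 + 1 − 2·0.25 = 2 − 0.5 = 1.5.
Under uncorrelated errors the observed covariances equal the true-score covariances, so only the own-variance terms attenuate.
True-score variance = [0.83 + 0.69] − 0.5 = 1.52 − 0.5 = 1.02.
Reliability = 1.02 / 1.5 = 0.6800.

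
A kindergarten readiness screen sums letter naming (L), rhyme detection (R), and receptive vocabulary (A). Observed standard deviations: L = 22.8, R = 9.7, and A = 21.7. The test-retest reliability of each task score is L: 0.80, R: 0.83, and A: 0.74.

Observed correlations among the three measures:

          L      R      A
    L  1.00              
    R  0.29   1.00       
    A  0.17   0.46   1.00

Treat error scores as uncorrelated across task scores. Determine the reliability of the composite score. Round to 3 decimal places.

0.846

Var(L+R+A) = 22.8² + 9.7² + 21.7² + 2·[22.8·9.7·0.29 + 22.8·21.7·0.17 + 9.7·21.7·0.46] = 1084.82 + 490.142 = 1574.96.
With uncorrelated errors the cross-covariances are all true-score covariance, so they carry over unchanged; only the diagonal terms shrink to ρᵢσᵢ².
True-score variance = [22.8²·0.80 + 9.7²·0.83 + 21.7²·0.74] + 490.142 = 842.425 + 490.142 = 1332.57.
Reliability = 1332.57 / 1574.96 = 0.846.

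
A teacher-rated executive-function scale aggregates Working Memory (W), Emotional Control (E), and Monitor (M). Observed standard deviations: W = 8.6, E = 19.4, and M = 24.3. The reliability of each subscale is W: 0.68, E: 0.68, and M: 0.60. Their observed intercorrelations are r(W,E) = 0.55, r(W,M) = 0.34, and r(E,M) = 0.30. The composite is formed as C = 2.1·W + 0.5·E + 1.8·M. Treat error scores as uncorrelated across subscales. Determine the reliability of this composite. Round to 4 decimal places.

Var(C) = 2.1²·8.6² + 0.5²·19.4² + 1.8²·24.3² + 2·[1.05·8.6·19.4·0.55 + 3.78·8.6·24.3·0.34 + 0.9·19.4·24.3·0.30] = 2333.44 + 984.429 = 3317.87.
With uncorrelated errors the cross-covariances are all true-score covariance, so they carry over unchanged; only the diagonal terms shrink to ρᵢσᵢ².
True-score variance = [2.1²·8.6²·0.68 + 0.5²·19.4²·0.68 + 1.8²·24.3²·0.60] + 984.429 = 1433.69 + 984.429 = 2418.11.
Reliability = 2418.11 / 3317.87 = 0.7288.

0.7288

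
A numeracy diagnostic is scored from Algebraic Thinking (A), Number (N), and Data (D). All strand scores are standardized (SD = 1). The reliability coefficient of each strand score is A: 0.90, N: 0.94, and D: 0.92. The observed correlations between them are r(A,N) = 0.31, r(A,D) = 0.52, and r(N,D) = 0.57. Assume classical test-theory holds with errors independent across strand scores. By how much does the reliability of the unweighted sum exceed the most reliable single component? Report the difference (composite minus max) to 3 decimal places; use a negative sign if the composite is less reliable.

0.019

Var(sum) = 3 + 2.8 = 5.8; true-score variance = 2.76 + 2.8 = 5.56; composite reliability = 0.9586.
Max component reliability = 0.9400.
Difference = 0.9586 − 0.9400 = 0.019.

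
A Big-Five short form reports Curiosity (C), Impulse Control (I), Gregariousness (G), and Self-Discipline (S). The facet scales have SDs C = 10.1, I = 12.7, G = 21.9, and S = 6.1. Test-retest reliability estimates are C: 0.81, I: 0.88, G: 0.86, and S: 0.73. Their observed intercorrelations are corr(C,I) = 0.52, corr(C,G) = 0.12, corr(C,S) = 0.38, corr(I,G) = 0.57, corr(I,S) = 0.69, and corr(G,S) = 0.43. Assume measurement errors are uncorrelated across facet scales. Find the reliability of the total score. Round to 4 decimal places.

0.9253

Var(C+I+G+S) = 10.1² + 12.7² + 21.9² + 6.1² + 2·[10.1·12.7·0.52 + 10.1·21.9·0.12 + 10.1·6.1·0.38 + 12.7·21.9·0.57 + 12.7·6.1·0.69 + 21.9·6.1·0.43] = 780.12 + 772.174 = 1552.29.
With uncorrelated errors the cross-covariances are all true-score covariance, so they carry over unchanged; only the diagonal terms shrink to ρᵢσᵢ².
True-score variance = [10.1²·0.81 + 12.7²·0.88 + 21.9²·0.86 + 6.1²·0.73] + 772.174 = 664.191 + 772.174 = 1436.37.
Reliability = 1436.37 / 1552.29 = 0.9253.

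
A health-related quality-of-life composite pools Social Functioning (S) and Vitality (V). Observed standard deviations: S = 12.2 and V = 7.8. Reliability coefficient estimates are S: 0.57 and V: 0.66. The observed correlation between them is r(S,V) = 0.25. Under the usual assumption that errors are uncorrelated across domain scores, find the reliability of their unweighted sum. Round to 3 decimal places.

0.671

Var(S+V) = 12.2² + 7.8² + 2·[12.2·7.8·0.25] = 209.68 + 47.58 = 257.26.
Under uncorrelated errors the observed covariances equal the true-score covariances, so only the own-variance terms attenuate.
True-score variance = [12.2²·0.57 + 7.8²·0.66] + 47.58 = 124.993 + 47.58 = 172.573.
Reliability = 172.573 / 257.26 = 0.671.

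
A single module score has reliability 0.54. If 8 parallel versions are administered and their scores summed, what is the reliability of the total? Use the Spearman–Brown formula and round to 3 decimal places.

0.904

ρ_k = kρ / (1 + (k−1)ρ) = 8·0.54 / (1 + 7·0.54) = 4.320 / 4.780 = 0.904.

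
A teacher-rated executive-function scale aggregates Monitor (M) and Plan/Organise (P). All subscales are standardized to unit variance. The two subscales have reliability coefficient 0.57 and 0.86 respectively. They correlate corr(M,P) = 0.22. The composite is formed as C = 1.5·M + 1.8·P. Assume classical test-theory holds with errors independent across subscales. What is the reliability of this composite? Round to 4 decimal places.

Var(C) = 1.5² + 1.8² + 2·[2.7·0.22] = 5.49 + 1.188 = 6.678.
Because errors are independent across components, Cov(Tᵢ,Tⱼ) = Cov(Xᵢ,Xⱼ); the off-diagonal part of the true-score variance is the same as above.
True-score variance = [1.5²·0.57 + 1.8²·0.86] + 1.188 = 4.0689 + 1.188 = 5.2569.
Reliability = 5.2569 / 6.678 = 0.7872.

0.7872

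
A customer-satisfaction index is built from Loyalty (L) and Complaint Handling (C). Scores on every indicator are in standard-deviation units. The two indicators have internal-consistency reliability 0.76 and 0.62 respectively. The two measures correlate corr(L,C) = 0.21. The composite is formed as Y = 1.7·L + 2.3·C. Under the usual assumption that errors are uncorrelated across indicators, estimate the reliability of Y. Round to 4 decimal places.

0.7247

Var(Y) = 1.7² + 2.3² + 2·[3.91·0.21] = 8.18 + 1.6422 = 9.8222.
With uncorrelated errors the cross-covariances are all true-score covariance, so they carry over unchanged; only the diagonal terms shrink to ρᵢσᵢ².
True-score variance = [1.7²·0.76 + 2.3²·0.62] + 1.6422 = 5.4762 + 1.6422 = 7.1184.
Reliability = 7.1184 / 9.8222 = 0.7247.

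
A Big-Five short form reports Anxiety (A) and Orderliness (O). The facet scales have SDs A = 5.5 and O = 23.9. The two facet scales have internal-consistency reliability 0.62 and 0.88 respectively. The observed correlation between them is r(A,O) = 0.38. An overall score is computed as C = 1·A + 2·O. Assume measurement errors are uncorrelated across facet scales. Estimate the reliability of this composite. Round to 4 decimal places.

0.8864

Var(C) = 5.5² + 2²·23.9² + 2·[2·5.5·23.9·0.38] = 2315.09 + 199.804 = 2514.89.
Under uncorrelated errors the observed covariances equal the true-score covariances, so only the own-variance terms attenuate.
True-score variance = [5.5²·0.62 + 2²·23.9²·0.88] + 199.804 = 2029.41 + 199.804 = 2229.22.
Reliability = 2229.22 / 2514.89 = 0.8864.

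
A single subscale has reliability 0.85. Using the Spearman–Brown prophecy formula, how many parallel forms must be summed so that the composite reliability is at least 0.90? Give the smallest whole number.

k ≥ ρ*(1−ρ₁)/(ρ₁(1−ρ*)) = 0.90·0.15 / (0.85·0.10) = 1.588.
Smallest integer k = 2.

2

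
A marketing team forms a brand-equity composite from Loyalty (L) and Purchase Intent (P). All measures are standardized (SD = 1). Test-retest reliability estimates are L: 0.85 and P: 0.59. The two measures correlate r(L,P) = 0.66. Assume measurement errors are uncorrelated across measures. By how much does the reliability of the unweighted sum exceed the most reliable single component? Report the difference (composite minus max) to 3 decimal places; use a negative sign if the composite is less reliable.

-0.019

Var(sum) = 2 + 1.32 = 3.32; true-score variance = 1.44 + 1.32 = 2.76; composite reliability = 0.8313.
Max component reliability = 0.8500.
Difference = 0.8313 − 0.8500 = -0.019.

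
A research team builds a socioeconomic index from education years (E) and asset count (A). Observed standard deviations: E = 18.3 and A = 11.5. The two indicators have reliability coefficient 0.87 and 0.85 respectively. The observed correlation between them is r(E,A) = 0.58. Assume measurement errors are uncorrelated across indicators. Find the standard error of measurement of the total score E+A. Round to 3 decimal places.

Var(total) = 467.14 + 244.122 = 711.262.
True-score variance = 403.767 + 244.122 = 647.889, so reliability = 0.9109.
Error variance = 711.262 − 647.889 = 63.3732; SEM = √63.3732 = 7.961.

7.961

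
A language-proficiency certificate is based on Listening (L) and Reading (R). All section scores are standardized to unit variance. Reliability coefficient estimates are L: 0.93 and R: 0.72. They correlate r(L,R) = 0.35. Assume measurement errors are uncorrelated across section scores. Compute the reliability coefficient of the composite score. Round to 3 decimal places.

Var(L+R) = 2 + 2·[0.35] = 2 + 0.7 = 2.7.
With uncorrelated errors the cross-covariances are all true-score covariance, so they carry over unchanged; only the diagonal terms shrink to ρᵢσᵢ².
True-score variance = [0.93 + 0.72] + 0.7 = 1.65 + 0.7 = 2.35.
Reliability = 2.35 / 2.7 = 0.870.

0.870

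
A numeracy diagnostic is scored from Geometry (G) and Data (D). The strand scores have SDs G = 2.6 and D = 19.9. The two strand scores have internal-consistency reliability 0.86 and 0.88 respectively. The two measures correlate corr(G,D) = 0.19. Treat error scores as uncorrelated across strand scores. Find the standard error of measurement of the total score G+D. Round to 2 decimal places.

Var(total) = 402.77 + 19.6612 = 422.431.
True-score variance = 354.302 + 19.6612 = 373.964, so reliability = 0.8853.
Error variance = 422.431 − 373.964 = 48.4676; SEM = √48.4676 = 6.96.

6.96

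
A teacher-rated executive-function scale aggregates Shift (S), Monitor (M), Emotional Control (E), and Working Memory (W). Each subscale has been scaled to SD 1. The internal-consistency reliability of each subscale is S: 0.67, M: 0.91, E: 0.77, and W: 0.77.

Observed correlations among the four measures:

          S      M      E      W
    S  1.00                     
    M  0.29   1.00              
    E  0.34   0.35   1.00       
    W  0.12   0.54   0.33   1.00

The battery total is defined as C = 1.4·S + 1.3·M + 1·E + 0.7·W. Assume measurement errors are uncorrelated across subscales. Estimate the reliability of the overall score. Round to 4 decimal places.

0.8828

Var(C) = 1.4² + 1.3² + 1 + 0.7² + 2·[1.82·0.29 + 1.4·0.34 + 0.98·0.12 + 1.3·0.35 + 0.91·0.54 + 0.7·0.33] = 5.14 + 4.5976 = 9.7376.
With uncorrelated errors the cross-covariances are all true-score covariance, so they carry over unchanged; only the diagonal terms shrink to ρᵢσᵢ².
True-score variance = [1.4²·0.67 + 1.3²·0.91 + 0.77 + 0.7²·0.77] + 4.5976 = 3.9984 + 4.5976 = 8.596.
Reliability = 8.596 / 9.7376 = 0.8828.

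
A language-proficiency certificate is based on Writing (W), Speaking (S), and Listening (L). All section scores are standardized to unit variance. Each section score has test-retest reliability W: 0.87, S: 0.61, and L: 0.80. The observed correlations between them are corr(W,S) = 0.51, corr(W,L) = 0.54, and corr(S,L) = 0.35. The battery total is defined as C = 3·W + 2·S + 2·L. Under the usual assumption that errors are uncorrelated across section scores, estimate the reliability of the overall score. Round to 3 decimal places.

Var(C) = 3² + 2² + 2² + 2·[6·0.51 + 6·0.54 + 4·0.35] = 17 + 15.4 = 32.4.
With uncorrelated errors the cross-covariances are all true-score covariance, so they carry over unchanged; only the diagonal terms shrink to ρᵢσᵢ².
True-score variance = [3²·0.87 + 2²·0.61 + 2²·0.80] + 15.4 = 13.47 + 15.4 = 28.87.
Reliability = 28.87 / 32.4 = 0.891.

0.891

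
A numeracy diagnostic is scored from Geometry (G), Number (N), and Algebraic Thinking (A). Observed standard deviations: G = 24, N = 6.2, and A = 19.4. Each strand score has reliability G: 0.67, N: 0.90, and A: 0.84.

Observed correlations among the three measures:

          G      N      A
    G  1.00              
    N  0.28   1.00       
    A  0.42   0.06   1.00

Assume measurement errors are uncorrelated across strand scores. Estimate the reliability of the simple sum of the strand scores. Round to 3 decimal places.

0.828

Var(G+N+A) = 24² + 6.2² + 19.4² + 2·[24·6.2·0.28 + 24·19.4·0.42 + 6.2·19.4·0.06] = 990.8 + 488.866 = 1479.67.
With uncorrelated errors the cross-covariances are all true-score covariance, so they carry over unchanged; only the diagonal terms shrink to ρᵢσᵢ².
True-score variance = [24²·0.67 + 6.2²·0.90 + 19.4²·0.84] + 488.866 = 736.658 + 488.866 = 1225.52.
Reliability = 1225.52 / 1479.67 = 0.828.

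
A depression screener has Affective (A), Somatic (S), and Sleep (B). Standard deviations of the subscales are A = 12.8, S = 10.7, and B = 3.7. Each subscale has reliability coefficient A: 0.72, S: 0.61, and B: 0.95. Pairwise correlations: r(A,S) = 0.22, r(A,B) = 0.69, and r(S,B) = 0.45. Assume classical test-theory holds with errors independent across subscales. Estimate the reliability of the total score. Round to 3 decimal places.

Var(A+S+B) = 12.8² + 10.7² + 3.7² + 2·[12.8·10.7·0.22 + 12.8·3.7·0.69 + 10.7·3.7·0.45] = 292.02 + 161.25 = 453.27.
Under uncorrelated errors the observed covariances equal the true-score covariances, so only the own-variance terms attenuate.
True-score variance = [12.8²·0.72 + 10.7²·0.61 + 3.7²·0.95] + 161.25 = 200.809 + 161.25 = 362.059.
Reliability = 362.059 / 453.27 = 0.799.

0.799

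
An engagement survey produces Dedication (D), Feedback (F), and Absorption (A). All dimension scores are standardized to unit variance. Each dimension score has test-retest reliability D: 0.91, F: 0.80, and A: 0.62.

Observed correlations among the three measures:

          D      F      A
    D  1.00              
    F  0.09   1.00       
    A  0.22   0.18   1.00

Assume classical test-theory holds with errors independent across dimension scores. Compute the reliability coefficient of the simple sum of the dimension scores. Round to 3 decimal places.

0.832

Var(D+F+A) = 3 + 2·[0.09 + 0.22 + 0.18] = 3 + 0.98 = 3.98.
Because errors are independent across components, Cov(Tᵢ,Tⱼ) = Cov(Xᵢ,Xⱼ); the off-diagonal part of the true-score variance is the same as above.
True-score variance = [0.91 + 0.80 + 0.62] + 0.98 = 2.33 + 0.98 = 3.31.
Reliability = 3.31 / 3.98 = 0.832.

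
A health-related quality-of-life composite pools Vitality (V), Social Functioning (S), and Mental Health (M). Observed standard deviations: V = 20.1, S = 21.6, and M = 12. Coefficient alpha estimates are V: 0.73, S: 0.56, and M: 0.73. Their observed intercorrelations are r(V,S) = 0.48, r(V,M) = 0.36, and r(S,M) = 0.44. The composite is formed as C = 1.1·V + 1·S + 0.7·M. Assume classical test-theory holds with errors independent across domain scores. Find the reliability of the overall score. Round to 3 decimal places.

Var(C) = 1.1²·20.1² + 21.6² + 0.7²·12² + 2·[1.1·20.1·21.6·0.48 + 0.77·20.1·12·0.36 + 0.7·21.6·12·0.44] = 1025.97 + 751.861 = 1777.83.
With uncorrelated errors the cross-covariances are all true-score covariance, so they carry over unchanged; only the diagonal terms shrink to ρᵢσᵢ².
True-score variance = [1.1²·20.1²·0.73 + 21.6²·0.56 + 0.7²·12²·0.73] + 751.861 = 669.644 + 751.861 = 1421.51.
Reliability = 1421.51 / 1777.83 = 0.800.

0.800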